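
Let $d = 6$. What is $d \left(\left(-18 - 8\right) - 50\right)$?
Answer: $-456$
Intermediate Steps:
$d \left(\left(-18 - 8\right) - 50\right) = 6 \left(\left(-18 - 8\right) - 50\right) = 6 \left(-26 - 50\right) = 6 \left(-76\right) = -456$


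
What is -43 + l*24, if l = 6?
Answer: 101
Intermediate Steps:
-43 + l*24 = -43 + 6*24 = -43 + 144 = 101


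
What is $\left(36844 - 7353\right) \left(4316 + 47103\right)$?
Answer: $1516397729$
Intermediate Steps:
$\left(36844 - 7353\right) \left(4316 + 47103\right) = 29491 \cdot 51419 = 1516397729$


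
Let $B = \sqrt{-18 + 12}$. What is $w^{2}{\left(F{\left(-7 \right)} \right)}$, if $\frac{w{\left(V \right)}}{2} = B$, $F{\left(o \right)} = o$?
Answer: $-24$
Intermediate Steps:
$B = i \sqrt{6}$ ($B = \sqrt{-6} = i \sqrt{6} \approx 2.4495 i$)
$w{\left(V \right)} = 2 i \sqrt{6}$
$w^{2}{\left(F{\left(-7 \right)} \right)} = \left(2 i \sqrt{6}\right)^{2} = -24$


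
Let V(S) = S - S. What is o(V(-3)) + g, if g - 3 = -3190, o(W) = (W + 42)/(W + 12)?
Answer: -6367/2 ≈ -3183.5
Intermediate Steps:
V(S) = 0
o(W) = (42 + W)/(12 + W)
g = -3187 (g = 3 - 3190 = -3187)
o(V(-3)) + g = (42 + 0)/(12 + 0) - 3187 = 42/12 - 3187 = (1/12)*42 - 3187 = 7/2 - 3187 = -6367/2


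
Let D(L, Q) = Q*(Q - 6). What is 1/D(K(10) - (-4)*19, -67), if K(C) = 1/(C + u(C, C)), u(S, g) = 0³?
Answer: 1/4891 ≈ 0.00020446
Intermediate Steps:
u(S, g) = 0
K(C) = 1/C (K(C) = 1/(C + 0) = 1/C)
D(L, Q) = Q*(-6 + Q)
1/D(K(10) - (-4)*19, -67) = 1/(-67*(-6 - 67)) = 1/(-67*(-73)) = 1/4891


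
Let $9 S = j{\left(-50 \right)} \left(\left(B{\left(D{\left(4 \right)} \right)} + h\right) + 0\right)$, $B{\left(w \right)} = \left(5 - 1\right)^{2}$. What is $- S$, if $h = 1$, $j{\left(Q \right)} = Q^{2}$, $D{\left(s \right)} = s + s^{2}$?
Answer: $- \frac{42500}{9} \approx -4722.2$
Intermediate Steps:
$B{\left(w \right)} = 16$ ($B{\left(w \right)} = 4^{2} = 16$)
$S = \frac{42500}{9}$ ($S = \frac{\left(-50\right)^{2} \left(\left(16 + 1\right) + 0\right)}{9} = \frac{2500 \left(17 + 0\right)}{9} = \frac{2500 \cdot 17}{9} = \frac{1}{9} \cdot 42500 = \frac{42500}{9} \approx 4722.2$)
$- S = \left(-1\right) \frac{42500}{9} = - \frac{42500}{9}$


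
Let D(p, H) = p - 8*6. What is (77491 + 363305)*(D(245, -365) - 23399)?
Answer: -10227348792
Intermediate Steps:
D(p, H) = -48 + p (D(p, H) = p - 48 = -48 + p)
(77491 + 363305)*(D(245, -365) - 23399) = (77491 + 363305)*((-48 + 245) - 23399) = 440796*(197 - 23399) = 440796*(-23202) = -10227348792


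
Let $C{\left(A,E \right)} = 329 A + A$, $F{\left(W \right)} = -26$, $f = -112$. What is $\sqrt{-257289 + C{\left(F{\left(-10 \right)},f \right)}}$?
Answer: $3 i \sqrt{29541} \approx 515.63 i$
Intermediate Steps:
$C{\left(A,E \right)} = 330 A$
$\sqrt{-257289 + C{\left(F{\left(-10 \right)},f \right)}} = \sqrt{-257289 + 330 \left(-26\right)} = \sqrt{-257289 - 8580} = \sqrt{-265869} = 3 i \sqrt{29541}$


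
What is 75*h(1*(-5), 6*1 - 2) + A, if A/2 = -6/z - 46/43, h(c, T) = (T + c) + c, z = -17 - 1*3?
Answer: -97081/215 ≈ -451.54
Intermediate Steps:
z = -20 (z = -17 - 3 = -20)
h(c, T) = T + 2*c
A = -331/215 (A = 2*(-6/(-20) - 46/43) = 2*(-6*(-1/20) - 46*1/43) = 2*(3/10 - 46/43) = 2*(-331/430) = -331/215 ≈ -1.5395)
75*h(1*(-5), 6*1 - 2) + A = 75*((6*1 - 2) + 2*(1*(-5))) - 331/215 = 75*((6 - 2) + 2*(-5)) - 331/215 = 75*(4 - 10) - 331/215 = 75*(-6) - 331/215 = -450 - 331/215 = -97081/215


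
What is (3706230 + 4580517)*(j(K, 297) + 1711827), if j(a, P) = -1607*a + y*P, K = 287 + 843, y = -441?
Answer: -1947882749820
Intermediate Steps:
K = 1130
j(a, P) = -1607*a - 441*P
(3706230 + 4580517)*(j(K, 297) + 1711827) = (3706230 + 4580517)*((-1607*1130 - 441*297) + 1711827) = 8286747*((-1815910 - 130977) + 1711827) = 8286747*(-1946887 + 1711827) = 8286747*(-235060) = -1947882749820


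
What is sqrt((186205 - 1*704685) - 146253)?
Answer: I*sqrt(664733) ≈ 815.31*I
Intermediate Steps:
sqrt((186205 - 1*704685) - 146253) = sqrt((186205 - 704685) - 146253) = sqrt(-518480 - 146253) = sqrt(-664733) = I*sqrt(664733)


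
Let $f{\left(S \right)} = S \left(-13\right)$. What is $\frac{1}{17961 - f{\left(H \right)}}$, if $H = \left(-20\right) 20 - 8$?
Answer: $\frac{1}{12657} \approx 7.9008 \cdot 10^{-5}$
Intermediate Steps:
$H = -408$ ($H = -400 - 8 = -408$)
$f{\left(S \right)} = - 13 S$
$\frac{1}{17961 - f{\left(H \right)}} = \frac{1}{17961 - \left(-13\right) \left(-408\right)} = \frac{1}{17961 - 5304} = \frac{1}{12657}$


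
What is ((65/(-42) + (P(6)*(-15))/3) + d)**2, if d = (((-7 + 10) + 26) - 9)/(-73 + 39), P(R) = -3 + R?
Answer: 149695225/509796 ≈ 293.64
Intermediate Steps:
d = -10/17 (d = ((3 + 26) - 9)/(-34) = (29 - 9)*(-1/34) = 20*(-1/34) = -10/17 ≈ -0.58823)
((65/(-42) + (P(6)*(-15))/3) + d)**2 = ((65/(-42) + ((-3 + 6)*(-15))/3) - 10/17)**2 = ((65*(-1/42) + (3*(-15))*(1/3)) - 10/17)**2 = ((-65/42 - 45*1/3) - 10/17)**2 = ((-65/42 - 15) - 10/17)**2 = (-695/42 - 10/17)**2 = (-12235/714)**2 = 149695225/509796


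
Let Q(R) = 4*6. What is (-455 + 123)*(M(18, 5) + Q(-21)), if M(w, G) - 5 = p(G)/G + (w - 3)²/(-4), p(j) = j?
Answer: 8715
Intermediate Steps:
Q(R) = 24
M(w, G) = 6 - (-3 + w)²/4 (M(w, G) = 5 + (G/G + (w - 3)²/(-4)) = 5 + (1 + (-3 + w)²*(-¼)) = 5 + (1 - (-3 + w)²/4) = 6 - (-3 + w)²/4)
(-455 + 123)*(M(18, 5) + Q(-21)) = (-455 + 123)*((6 - (-3 + 18)²/4) + 24) = -332*((6 - ¼*15²) + 24) = -332*((6 - ¼*225) + 24) = -332*((6 - 225/4) + 24) = -332*(-201/4 + 24) = -332*(-105/4) = 8715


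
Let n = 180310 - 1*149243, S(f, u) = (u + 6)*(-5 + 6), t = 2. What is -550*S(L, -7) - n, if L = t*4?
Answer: -30517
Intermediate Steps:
L = 8 (L = 2*4 = 8)
S(f, u) = 6 + u (S(f, u) = (6 + u)*1 = 6 + u)
n = 31067 (n = 180310 - 149243 = 31067)
-550*S(L, -7) - n = -550*(6 - 7) - 1*31067 = -550*(-1) - 31067 = 550 - 31067 = -30517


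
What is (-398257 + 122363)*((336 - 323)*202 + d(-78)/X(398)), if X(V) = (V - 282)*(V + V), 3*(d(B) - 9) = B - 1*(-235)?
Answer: -12543230883353/17313 ≈ -7.2450e+8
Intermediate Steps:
d(B) = 262/3 + B/3 (d(B) = 9 + (B - 1*(-235))/3 = 9 + (B + 235)/3 = 9 + (235 + B)/3 = 9 + (235/3 + B/3) = 262/3 + B/3)
X(V) = 2*V*(-282 + V) (X(V) = (-282 + V)*(2*V) = 2*V*(-282 + V))
(-398257 + 122363)*((336 - 323)*202 + d(-78)/X(398)) = (-398257 + 122363)*((336 - 323)*202 + (262/3 + (1/3)*(-78))/((2*398*(-282 + 398)))) = -275894*(13*202 + (262/3 - 26)/((2*398*116))) = -275894*(2626 + (184/3)/92336) = -275894*(2626 + (184/3)*(1/92336)) = -275894*(2626 + 23/34626) = -275894*90927899/34626 = -12543230883353/17313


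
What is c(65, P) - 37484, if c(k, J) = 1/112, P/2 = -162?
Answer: -4198207/112 ≈ -37484.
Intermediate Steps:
P = -324 (P = 2*(-162) = -324)
c(k, J) = 1/112
c(65, P) - 37484 = 1/112 - 37484 = -4198207/112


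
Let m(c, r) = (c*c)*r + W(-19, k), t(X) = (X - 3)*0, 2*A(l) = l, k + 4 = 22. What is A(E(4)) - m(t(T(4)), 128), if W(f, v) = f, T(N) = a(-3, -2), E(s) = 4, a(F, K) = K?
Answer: 21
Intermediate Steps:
k = 18 (k = -4 + 22 = 18)
T(N) = -2
A(l) = l/2
t(X) = 0 (t(X) = (-3 + X)*0 = 0)
m(c, r) = -19 + r*c² (m(c, r) = (c*c)*r - 19 = c²*r - 19 = r*c² - 19 = -19 + r*c²)
A(E(4)) - m(t(T(4)), 128) = (½)*4 - (-19 + 128*0²) = 2 - (-19 + 128*0) = 2 - (-19 + 0) = 2 - 1*(-19) = 2 + 19 = 21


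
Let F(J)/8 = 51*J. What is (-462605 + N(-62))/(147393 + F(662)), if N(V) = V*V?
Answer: -458761/417489 ≈ -1.0989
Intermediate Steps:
N(V) = V²
F(J) = 408*J (F(J) = 8*(51*J) = 408*J)
(-462605 + N(-62))/(147393 + F(662)) = (-462605 + (-62)²)/(147393 + 408*662) = (-462605 + 3844)/(147393 + 270096) = -458761/417489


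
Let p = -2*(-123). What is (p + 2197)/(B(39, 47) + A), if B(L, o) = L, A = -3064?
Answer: -2443/3025 ≈ -0.80760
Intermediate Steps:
p = 246
(p + 2197)/(B(39, 47) + A) = (246 + 2197)/(39 - 3064) = 2443/(-3025) = 2443*(-1/3025) = -2443/3025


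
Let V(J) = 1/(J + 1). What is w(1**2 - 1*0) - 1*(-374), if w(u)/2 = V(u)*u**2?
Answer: 375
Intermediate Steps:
V(J) = 1/(1 + J)
w(u) = 2*u**2/(1 + u) (w(u) = 2*(u**2/(1 + u)) = 2*u**2/(1 + u))
w(1**2 - 1*0) - 1*(-374) = 2*(1**2 - 1*0)**2/(1 + (1**2 - 1*0)) - 1*(-374) = 2*(1 + 0)**2/(1 + (1 + 0)) + 374 = 2*1**2/(1 + 1) + 374 = 2*1/2 + 374 = 2*1*(1/2) + 374 = 1 + 374 = 375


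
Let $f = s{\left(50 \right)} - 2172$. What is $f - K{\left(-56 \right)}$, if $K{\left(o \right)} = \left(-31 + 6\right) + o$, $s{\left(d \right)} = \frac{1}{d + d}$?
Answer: $- \frac{209099}{100} \approx -2091.0$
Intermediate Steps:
$s{\left(d \right)} = \frac{1}{2 d}$
$f = - \frac{217199}{100}$ ($f = \frac{1}{2 \cdot 50} - 2172 = \frac{1}{2} \cdot \frac{1}{50} - 2172 = \frac{1}{100} - 2172 = - \frac{217199}{100} \approx -2172.0$)
$K{\left(o \right)} = -25 + o$
$f - K{\left(-56 \right)} = - \frac{217199}{100} - \left(-25 - 56\right) = - \frac{217199}{100} - -81 = - \frac{217199}{100} + 81 = - \frac{209099}{100}$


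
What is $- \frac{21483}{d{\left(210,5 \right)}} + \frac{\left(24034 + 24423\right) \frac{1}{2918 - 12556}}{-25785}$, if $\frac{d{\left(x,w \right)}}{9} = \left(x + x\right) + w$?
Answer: $- \frac{118637338397}{21123845550} \approx -5.6163$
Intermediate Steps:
$d{\left(x,w \right)} = 9 w + 18 x$ ($d{\left(x,w \right)} = 9 \left(\left(x + x\right) + w\right) = 9 \left(2 x + w\right) = 9 \left(w + 2 x\right) = 9 w + 18 x$)
$- \frac{21483}{d{\left(210,5 \right)}} + \frac{\left(24034 + 24423\right) \frac{1}{2918 - 12556}}{-25785} = - \frac{21483}{9 \cdot 5 + 18 \cdot 210} + \frac{\left(24034 + 24423\right) \frac{1}{2918 - 12556}}{-25785} = - \frac{21483}{45 + 3780} + \frac{48457}{-9638} \left(- \frac{1}{25785}\right) = - \frac{21483}{3825} + 48457 \left(- \frac{1}{9638}\right) \left(- \frac{1}{25785}\right) = \left(-21483\right) \frac{1}{3825} - - \frac{48457}{248515830} = - \frac{2387}{425} + \frac{48457}{248515830} = - \frac{118637338397}{21123845550}$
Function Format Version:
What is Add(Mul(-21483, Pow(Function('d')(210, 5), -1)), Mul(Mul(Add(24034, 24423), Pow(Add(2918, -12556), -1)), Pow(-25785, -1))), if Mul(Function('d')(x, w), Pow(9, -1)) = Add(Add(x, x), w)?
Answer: Rational(-118637338397, 21123845550) ≈ -5.6163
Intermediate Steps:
Function('d')(x, w) = Add(Mul(9, w), Mul(18, x)) (Function('d')(x, w) = Mul(9, Add(Add(x, x), w)) = Mul(9, Add(Mul(2, x), w)) = Mul(9, Add(w, Mul(2, x))) = Add(Mul(9, w), Mul(18, x)))
Add(Mul(-21483, Pow(Function('d')(210, 5), -1)), Mul(Mul(Add(24034, 24423), Pow(Add(2918, -12556), -1)), Pow(-25785, -1))) = Add(Mul(-21483, Pow(Add(Mul(9, 5), Mul(18, 210)), -1)), Mul(Mul(Add(24034, 24423), Pow(Add(2918, -12556), -1)), Pow(-25785, -1))) = Add(Mul(-21483, Pow(Add(45, 3780), -1)), Mul(Mul(48457, Pow(-9638, -1)), Rational(-1, 25785))) = Add(Mul(-21483, Pow(3825, -1)), Mul(Mul(48457, Rational(-1, 9638)), Rational(-1, 25785))) = Add(Mul(-21483, Rational(1, 3825)), Mul(Rational(-48457, 9638), Rational(-1, 25785))) = Add(Rational(-2387, 425), Rational(48457, 248515830)) = Rational(-118637338397, 21123845550)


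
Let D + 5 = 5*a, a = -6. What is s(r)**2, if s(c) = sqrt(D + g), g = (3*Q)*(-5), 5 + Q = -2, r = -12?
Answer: 70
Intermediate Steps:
Q = -7 (Q = -5 - 2 = -7)
D = -35 (D = -5 + 5*(-6) = -5 - 30 = -35)
g = 105 (g = (3*(-7))*(-5) = -21*(-5) = 105)
s(c) = sqrt(70) (s(c) = sqrt(-35 + 105) = sqrt(70))
s(r)**2 = (sqrt(70))**2 = 70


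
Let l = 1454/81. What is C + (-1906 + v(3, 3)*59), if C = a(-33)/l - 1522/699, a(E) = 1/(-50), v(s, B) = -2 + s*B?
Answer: -75980934919/50817300 ≈ -1495.2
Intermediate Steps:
l = 1454/81 (l = 1454*(1/81) = 1454/81 ≈ 17.951)
v(s, B) = -2 + B*s
a(E) = -1/50
C = -110706019/50817300 (C = -1/(50*1454/81) - 1522/699 = -1/50*81/1454 - 1522*1/699 = -81/72700 - 1522/699 = -110706019/50817300 ≈ -2.1785)
C + (-1906 + v(3, 3)*59) = -110706019/50817300 + (-1906 + (-2 + 3*3)*59) = -110706019/50817300 + (-1906 + (-2 + 9)*59) = -110706019/50817300 + (-1906 + 7*59) = -110706019/50817300 + (-1906 + 413) = -110706019/50817300 - 1493 = -75980934919/50817300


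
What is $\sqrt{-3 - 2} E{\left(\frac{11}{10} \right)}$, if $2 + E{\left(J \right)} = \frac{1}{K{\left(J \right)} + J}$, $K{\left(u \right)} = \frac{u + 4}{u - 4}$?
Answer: $- \frac{672 i \sqrt{5}}{191} \approx - 7.8672 i$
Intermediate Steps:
$K{\left(u \right)} = \frac{4 + u}{-4 + u}$
$E{\left(J \right)} = -2 + \frac{1}{J + \frac{4 + J}{-4 + J}}$ ($E{\left(J \right)} = -2 + \frac{1}{\frac{4 + J}{-4 + J} + J} = -2 + \frac{1}{J + \frac{4 + J}{-4 + J}}$)
$\sqrt{-3 - 2} E{\left(\frac{11}{10} \right)} = \sqrt{-3 - 2} \frac{-12 - 2 \left(\frac{11}{10}\right)^{2} + 7 \cdot \frac{11}{10}}{4 + \left(\frac{11}{10}\right)^{2} - 3 \cdot \frac{11}{10}} = \sqrt{-3 - 2} \frac{-12 - 2 \left(11 \cdot \frac{1}{10}\right)^{2} + 7 \cdot 11 \cdot \frac{1}{10}}{4 + \left(11 \cdot \frac{1}{10}\right)^{2} - 3 \cdot 11 \cdot \frac{1}{10}} = \sqrt{-5} \frac{-12 - 2 \left(\frac{11}{10}\right)^{2} + 7 \cdot \frac{11}{10}}{4 + \left(\frac{11}{10}\right)^{2} - \frac{33}{10}} = i \sqrt{5} \frac{-12 - \frac{121}{50} + \frac{77}{10}}{4 + \frac{121}{100} - \frac{33}{10}} = i \sqrt{5} \frac{-12 - \frac{121}{50} + \frac{77}{10}}{\frac{191}{100}} = i \sqrt{5} \cdot \frac{100}{191} \left(- \frac{168}{25}\right) = i \sqrt{5} \left(- \frac{672}{191}\right) = - \frac{672 i \sqrt{5}}{191}$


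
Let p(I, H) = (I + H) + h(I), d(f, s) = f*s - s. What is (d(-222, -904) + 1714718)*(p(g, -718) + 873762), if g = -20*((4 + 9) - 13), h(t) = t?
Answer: 1673022947640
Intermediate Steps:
d(f, s) = -s + f*s
g = 0 (g = -20*(13 - 13) = -20*0 = 0)
p(I, H) = H + 2*I (p(I, H) = (I + H) + I = (H + I) + I = H + 2*I)
(d(-222, -904) + 1714718)*(p(g, -718) + 873762) = (-904*(-1 - 222) + 1714718)*((-718 + 2*0) + 873762) = (-904*(-223) + 1714718)*((-718 + 0) + 873762) = (201592 + 1714718)*(-718 + 873762) = 1916310*873044 = 1673022947640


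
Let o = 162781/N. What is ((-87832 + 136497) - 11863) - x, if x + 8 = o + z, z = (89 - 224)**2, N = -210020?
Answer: 3903384481/210020 ≈ 18586.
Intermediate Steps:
o = -162781/210020 (o = 162781/(-210020) = 162781*(-1/210020) = -162781/210020 ≈ -0.77507)
z = 18225 (z = (-135)**2 = 18225)
x = 3825771559/210020 (x = -8 + (-162781/210020 + 18225) = -8 + 3827451719/210020 = 3825771559/210020 ≈ 18216.)
((-87832 + 136497) - 11863) - x = ((-87832 + 136497) - 11863) - 1*3825771559/210020 = (48665 - 11863) - 3825771559/210020 = 36802 - 3825771559/210020 = 3903384481/210020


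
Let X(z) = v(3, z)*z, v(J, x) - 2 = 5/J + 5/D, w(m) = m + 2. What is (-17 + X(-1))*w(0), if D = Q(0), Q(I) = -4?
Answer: -233/6 ≈ -38.833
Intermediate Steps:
D = -4
w(m) = 2 + m
v(J, x) = ¾ + 5/J (v(J, x) = 2 + (5/J + 5/(-4)) = 2 + (5/J + 5*(-¼)) = 2 + (5/J - 5/4) = 2 + (-5/4 + 5/J) = ¾ + 5/J)
X(z) = 29*z/12 (X(z) = (¾ + 5/3)*z = 29*z/12)
(-17 + X(-1))*w(0) = (-17 + (29/12)*(-1))*(2 + 0) = (-17 - 29/12)*2 = -233/12*2 = -233/6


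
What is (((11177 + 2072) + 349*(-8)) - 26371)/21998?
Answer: -7957/10999 ≈ -0.72343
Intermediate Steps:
(((11177 + 2072) + 349*(-8)) - 26371)/21998 = ((13249 - 2792) - 26371)*(1/21998) = (10457 - 26371)*(1/21998) = -15914*1/21998 = -7957/10999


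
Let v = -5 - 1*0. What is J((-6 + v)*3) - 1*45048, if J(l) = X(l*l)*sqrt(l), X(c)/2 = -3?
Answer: -45048 - 6*I*sqrt(33) ≈ -45048.0 - 34.467*I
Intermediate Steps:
v = -5 (v = -5 + 0 = -5)
X(c) = -6 (X(c) = 2*(-3) = -6)
J(l) = -6*sqrt(l)
J((-6 + v)*3) - 1*45048 = -6*sqrt(3)*sqrt(-6 - 5) - 1*45048 = -6*I*sqrt(33) - 45048 = -45048 - 6*I*sqrt(33)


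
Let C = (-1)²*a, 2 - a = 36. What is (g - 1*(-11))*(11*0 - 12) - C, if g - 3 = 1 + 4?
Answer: -194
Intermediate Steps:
a = -34 (a = 2 - 1*36 = 2 - 36 = -34)
g = 8 (g = 3 + (1 + 4) = 3 + 5 = 8)
C = -34 (C = (-1)²*(-34) = 1*(-34) = -34)
(g - 1*(-11))*(11*0 - 12) - C = (8 - 1*(-11))*(11*0 - 12) - 1*(-34) = (8 + 11)*(0 - 12) + 34 = 19*(-12) + 34 = -228 + 34 = -194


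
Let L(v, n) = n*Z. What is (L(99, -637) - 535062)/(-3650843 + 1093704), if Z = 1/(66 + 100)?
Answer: 88820929/424485074 ≈ 0.20924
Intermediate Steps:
Z = 1/166 ≈ 0.0060241
L(v, n) = n/166 (L(v, n) = n*(1/166) = n/166)
(L(99, -637) - 535062)/(-3650843 + 1093704) = ((1/166)*(-637) - 535062)/(-3650843 + 1093704) = (-637/166 - 535062)/(-2557139) = -88820929/166*(-1/2557139) = 88820929/424485074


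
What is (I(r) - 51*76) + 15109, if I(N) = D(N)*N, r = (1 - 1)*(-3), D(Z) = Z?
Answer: 11233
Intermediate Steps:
r = 0 (r = 0*(-3) = 0)
I(N) = N² (I(N) = N*N = N²)
(I(r) - 51*76) + 15109 = (0² - 51*76) + 15109 = (0 - 3876) + 15109 = -3876 + 15109 = 11233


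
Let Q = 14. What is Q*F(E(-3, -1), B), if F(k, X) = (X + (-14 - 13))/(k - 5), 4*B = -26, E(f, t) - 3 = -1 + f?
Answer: 469/6 ≈ 78.167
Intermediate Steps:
E(f, t) = 2 + f (E(f, t) = 3 + (-1 + f) = 2 + f)
B = -13/2 (B = (¼)*(-26) = -13/2 ≈ -6.5000)
F(k, X) = (-27 + X)/(-5 + k) (F(k, X) = (X - 27)/(-5 + k) = (-27 + X)/(-5 + k))
Q*F(E(-3, -1), B) = 14*((-27 - 13/2)/(-5 + (2 - 3))) = 14*(-67/2/(-5 - 1)) = 14*(-67/2/(-6)) = 14*(-⅙*(-67/2)) = 14*(67/12) = 469/6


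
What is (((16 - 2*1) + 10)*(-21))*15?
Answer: -7560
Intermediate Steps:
(((16 - 2*1) + 10)*(-21))*15 = (((16 - 2) + 10)*(-21))*15 = ((14 + 10)*(-21))*15 = (24*(-21))*15 = -504*15 = -7560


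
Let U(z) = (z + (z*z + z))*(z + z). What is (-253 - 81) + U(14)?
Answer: 5938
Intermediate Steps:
U(z) = 2*z*(z**2 + 2*z) (U(z) = (z + (z**2 + z))*(2*z) = (z + (z + z**2))*(2*z) = (z**2 + 2*z)*(2*z) = 2*z*(z**2 + 2*z))
(-253 - 81) + U(14) = (-253 - 81) + 2*14**2*(2 + 14) = -334 + 2*196*16 = -334 + 6272 = 5938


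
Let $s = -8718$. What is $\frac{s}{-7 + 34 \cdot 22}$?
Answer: $- \frac{2906}{247} \approx -11.765$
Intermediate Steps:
$\frac{s}{-7 + 34 \cdot 22} = - \frac{8718}{-7 + 34 \cdot 22} = - \frac{8718}{-7 + 748} = - \frac{8718}{741} = \left(-8718\right) \frac{1}{741} = - \frac{2906}{247}$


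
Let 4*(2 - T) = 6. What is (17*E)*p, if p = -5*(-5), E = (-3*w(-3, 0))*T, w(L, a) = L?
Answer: 3825/2 ≈ 1912.5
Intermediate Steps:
T = ½ (T = 2 - ¼*6 = 2 - 3/2 = ½ ≈ 0.50000)
E = 9/2 (E = -3*(-3)*(½) = 9*(½) = 9/2 ≈ 4.5000)
p = 25
(17*E)*p = (17*(9/2))*25 = (153/2)*25 = 3825/2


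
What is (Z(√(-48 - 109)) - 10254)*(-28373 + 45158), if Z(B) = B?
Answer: -172113390 + 16785*I*√157 ≈ -1.7211e+8 + 2.1032e+5*I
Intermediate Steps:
(Z(√(-48 - 109)) - 10254)*(-28373 + 45158) = (√(-48 - 109) - 10254)*(-28373 + 45158) = (√(-157) - 10254)*16785 = (I*√157 - 10254)*16785 = (-10254 + I*√157)*16785 = -172113390 + 16785*I*√157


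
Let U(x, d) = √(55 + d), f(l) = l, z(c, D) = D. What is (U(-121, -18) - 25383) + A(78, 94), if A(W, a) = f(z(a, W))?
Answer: -25305 + √37 ≈ -25299.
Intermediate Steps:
A(W, a) = W
(U(-121, -18) - 25383) + A(78, 94) = (√(55 - 18) - 25383) + 78 = (√37 - 25383) + 78 = (-25383 + √37) + 78 = -25305 + √37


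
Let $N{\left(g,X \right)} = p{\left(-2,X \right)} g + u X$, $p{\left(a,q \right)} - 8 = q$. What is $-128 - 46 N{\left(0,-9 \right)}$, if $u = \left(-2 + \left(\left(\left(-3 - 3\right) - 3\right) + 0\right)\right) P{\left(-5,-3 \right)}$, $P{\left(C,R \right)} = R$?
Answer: $13534$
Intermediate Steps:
$p{\left(a,q \right)} = 8 + q$
$u = 33$ ($u = \left(-2 + \left(\left(\left(-3 - 3\right) - 3\right) + 0\right)\right) \left(-3\right) = \left(-2 + \left(\left(-6 - 3\right) + 0\right)\right) \left(-3\right) = \left(-2 + \left(-9 + 0\right)\right) \left(-3\right) = \left(-2 - 9\right) \left(-3\right) = \left(-11\right) \left(-3\right) = 33$)
$N{\left(g,X \right)} = 33 X + g \left(8 + X\right)$ ($N{\left(g,X \right)} = \left(8 + X\right) g + 33 X = g \left(8 + X\right) + 33 X = 33 X + g \left(8 + X\right)$)
$-128 - 46 N{\left(0,-9 \right)} = -128 - 46 \left(33 \left(-9\right) + 0 \left(8 - 9\right)\right) = -128 - 46 \left(-297 + 0 \left(-1\right)\right) = -128 - 46 \left(-297 + 0\right) = -128 - -13662 = -128 + 13662 = 13534$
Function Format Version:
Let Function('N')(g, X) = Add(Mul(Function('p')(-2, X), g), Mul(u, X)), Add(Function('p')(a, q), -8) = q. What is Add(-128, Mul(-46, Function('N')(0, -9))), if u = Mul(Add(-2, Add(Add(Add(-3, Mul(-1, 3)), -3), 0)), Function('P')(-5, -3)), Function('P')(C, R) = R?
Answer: 13534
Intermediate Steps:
Function('p')(a, q) = Add(8, q)
u = 33 (u = Mul(Add(-2, Add(Add(Add(-3, Mul(-1, 3)), -3), 0)), -3) = Mul(Add(-2, Add(Add(Add(-3, -3), -3), 0)), -3) = Mul(Add(-2, Add(Add(-6, -3), 0)), -3) = Mul(Add(-2, Add(-9, 0)), -3) = Mul(Add(-2, -9), -3) = Mul(-11, -3) = 33)
Function('N')(g, X) = Add(Mul(33, X), Mul(g, Add(8, X))) (Function('N')(g, X) = Add(Mul(Add(8, X), g), Mul(33, X)) = Add(Mul(g, Add(8, X)), Mul(33, X)) = Add(Mul(33, X), Mul(g, Add(8, X))))
Add(-128, Mul(-46, Function('N')(0, -9))) = Add(-128, Mul(-46, Add(Mul(33, -9), Mul(0, Add(8, -9))))) = Add(-128, Mul(-46, Add(-297, Mul(0, -1)))) = Add(-128, Mul(-46, Add(-297, 0))) = Add(-128, Mul(-46, -297)) = Add(-128, 13662) = 13534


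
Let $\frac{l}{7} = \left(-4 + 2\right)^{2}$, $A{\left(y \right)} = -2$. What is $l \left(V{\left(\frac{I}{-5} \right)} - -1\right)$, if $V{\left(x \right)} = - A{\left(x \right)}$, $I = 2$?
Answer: $84$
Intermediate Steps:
$V{\left(x \right)} = 2$ ($V{\left(x \right)} = \left(-1\right) \left(-2\right) = 2$)
$l = 28$ ($l = 7 \left(-4 + 2\right)^{2} = 7 \left(-2\right)^{2} = 7 \cdot 4 = 28$)
$l \left(V{\left(\frac{I}{-5} \right)} - -1\right) = 28 \left(2 - -1\right) = 28 \left(2 + 1\right) = 28 \cdot 3 = 84$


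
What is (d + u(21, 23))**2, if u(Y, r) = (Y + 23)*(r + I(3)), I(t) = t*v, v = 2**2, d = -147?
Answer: 1940449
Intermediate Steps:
v = 4
I(t) = 4*t (I(t) = t*4 = 4*t)
u(Y, r) = (12 + r)*(23 + Y) (u(Y, r) = (Y + 23)*(r + 4*3) = (23 + Y)*(r + 12) = (23 + Y)*(12 + r) = (12 + r)*(23 + Y))
(d + u(21, 23))**2 = (-147 + (276 + 12*21 + 23*23 + 21*23))**2 = (-147 + (276 + 252 + 529 + 483))**2 = (-147 + 1540)**2 = 1393**2 = 1940449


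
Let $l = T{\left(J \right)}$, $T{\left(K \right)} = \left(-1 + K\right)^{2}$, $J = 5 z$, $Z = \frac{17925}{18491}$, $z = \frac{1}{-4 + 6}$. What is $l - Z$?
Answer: $\frac{94719}{73964} \approx 1.2806$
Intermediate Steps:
$z = \frac{1}{2} \approx 0.5$
$Z = \frac{17925}{18491}$ ($Z = 17925 \cdot \frac{1}{18491} = \frac{17925}{18491} \approx 0.96939$)
$J = \frac{5}{2}$ ($J = 5 \cdot \frac{1}{2} = \frac{5}{2} \approx 2.5$)
$l = \frac{9}{4}$ ($l = \left(-1 + \frac{5}{2}\right)^{2} = \left(\frac{3}{2}\right)^{2} = \frac{9}{4} \approx 2.25$)
$l - Z = \frac{9}{4} - \frac{17925}{18491} = \frac{94719}{73964}$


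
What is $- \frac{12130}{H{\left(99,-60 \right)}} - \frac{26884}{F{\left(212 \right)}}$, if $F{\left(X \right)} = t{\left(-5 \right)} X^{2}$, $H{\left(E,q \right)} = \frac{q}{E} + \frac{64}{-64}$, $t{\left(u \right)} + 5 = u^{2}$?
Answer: $\frac{1697222879}{224720} \approx 7552.6$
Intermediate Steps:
$t{\left(u \right)} = -5 + u^{2}$
$H{\left(E,q \right)} = -1 + \frac{q}{E}$ ($H{\left(E,q \right)} = \frac{q}{E} + 64 \left(- \frac{1}{64}\right) = \frac{q}{E} - 1 = -1 + \frac{q}{E}$)
$F{\left(X \right)} = 20 X^{2}$ ($F{\left(X \right)} = \left(-5 + \left(-5\right)^{2}\right) X^{2} = \left(-5 + 25\right) X^{2} = 20 X^{2}$)
$- \frac{12130}{H{\left(99,-60 \right)}} - \frac{26884}{F{\left(212 \right)}} = - \frac{12130}{\frac{1}{99} \left(-60 - 99\right)} - \frac{26884}{20 \cdot 212^{2}} = - \frac{12130}{\frac{1}{99} \left(-60 - 99\right)} - \frac{26884}{20 \cdot 44944} = - \frac{12130}{\frac{1}{99} \left(-159\right)} - \frac{26884}{898880} = - \frac{12130}{- \frac{53}{33}} - \frac{6721}{224720} = \left(-12130\right) \left(- \frac{33}{53}\right) - \frac{6721}{224720} = \frac{400290}{53} - \frac{6721}{224720} = \frac{1697222879}{224720}$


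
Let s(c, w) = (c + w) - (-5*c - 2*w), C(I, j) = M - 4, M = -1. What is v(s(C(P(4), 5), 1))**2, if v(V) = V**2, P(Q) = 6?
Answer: 531441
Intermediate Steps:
C(I, j) = -5 (C(I, j) = -1 - 4 = -5)
s(c, w) = 3*w + 6*c (s(c, w) = (c + w) + (2*w + 5*c) = 3*w + 6*c)
v(s(C(P(4), 5), 1))**2 = ((3*1 + 6*(-5))**2)**2 = ((3 - 30)**2)**2 = ((-27)**2)**2 = 729**2 = 531441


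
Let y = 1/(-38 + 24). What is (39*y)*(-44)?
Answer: 858/7 ≈ 122.57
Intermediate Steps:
y = -1/14 (y = 1/(-14) = -1/14 ≈ -0.071429)
(39*y)*(-44) = (39*(-1/14))*(-44) = -39/14*(-44) = 858/7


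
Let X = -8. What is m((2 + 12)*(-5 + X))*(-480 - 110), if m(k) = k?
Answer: 107380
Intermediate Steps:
m((2 + 12)*(-5 + X))*(-480 - 110) = ((2 + 12)*(-5 - 8))*(-480 - 110) = (14*(-13))*(-590) = -182*(-590) = 107380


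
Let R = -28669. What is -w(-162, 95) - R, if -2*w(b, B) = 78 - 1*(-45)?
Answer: 57461/2 ≈ 28731.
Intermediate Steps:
w(b, B) = -123/2 (w(b, B) = -(78 - 1*(-45))/2 = -(78 + 45)/2 = -½*123 = -123/2)
-w(-162, 95) - R = -1*(-123/2) - 1*(-28669) = 123/2 + 28669 = 57461/2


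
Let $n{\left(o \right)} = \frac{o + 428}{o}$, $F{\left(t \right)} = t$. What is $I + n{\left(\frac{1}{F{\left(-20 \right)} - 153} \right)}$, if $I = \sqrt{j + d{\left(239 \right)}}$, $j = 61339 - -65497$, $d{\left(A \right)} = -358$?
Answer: $-74043 + \sqrt{126478} \approx -73687.0$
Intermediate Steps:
$j = 126836$ ($j = 61339 + 65497 = 126836$)
$I = \sqrt{126478}$ ($I = \sqrt{126836 - 358} = \sqrt{126478} \approx 355.64$)
$n{\left(o \right)} = \frac{428 + o}{o}$
$I + n{\left(\frac{1}{F{\left(-20 \right)} - 153} \right)} = \sqrt{126478} + \frac{428 + \frac{1}{-20 - 153}}{\frac{1}{-20 - 153}} = \sqrt{126478} + \frac{428 + \frac{1}{-173}}{\frac{1}{-173}} = \sqrt{126478} + \frac{428 - \frac{1}{173}}{- \frac{1}{173}} = \sqrt{126478} - 74043 = -74043 + \sqrt{126478}$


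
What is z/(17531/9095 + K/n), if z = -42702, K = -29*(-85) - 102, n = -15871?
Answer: -3081947352495/128371508 ≈ -24008.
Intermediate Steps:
K = 2363 (K = 2465 - 102 = 2363)
z/(17531/9095 + K/n) = -42702/(17531/9095 + 2363/(-15871)) = -42702/(17531*(1/9095) + 2363*(-1/15871)) = -42702/(17531/9095 - 2363/15871) = -42702/256743016/144346745 = -42702*144346745/256743016 = -3081947352495/128371508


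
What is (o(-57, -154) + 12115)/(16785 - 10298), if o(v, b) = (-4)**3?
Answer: 927/499 ≈ 1.8577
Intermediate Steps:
o(v, b) = -64
(o(-57, -154) + 12115)/(16785 - 10298) = (-64 + 12115)/(16785 - 10298) = 12051/6487 = 12051*(1/6487) = 927/499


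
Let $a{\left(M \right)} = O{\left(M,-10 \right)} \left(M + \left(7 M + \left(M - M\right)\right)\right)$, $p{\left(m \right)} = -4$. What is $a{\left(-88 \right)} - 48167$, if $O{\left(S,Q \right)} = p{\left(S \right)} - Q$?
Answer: $-52391$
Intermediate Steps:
$O{\left(S,Q \right)} = -4 - Q$
$a{\left(M \right)} = 48 M$ ($a{\left(M \right)} = \left(-4 - -10\right) \left(M + \left(7 M + \left(M - M\right)\right)\right) = \left(-4 + 10\right) \left(M + \left(7 M + 0\right)\right) = 6 \left(M + 7 M\right) = 6 \cdot 8 M = 48 M$)
$a{\left(-88 \right)} - 48167 = 48 \left(-88\right) - 48167 = -4224 - 48167 = -52391$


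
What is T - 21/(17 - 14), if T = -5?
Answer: -12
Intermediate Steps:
T - 21/(17 - 14) = -5 - 21/(17 - 14) = -5 - 21/3 = -5 + (⅓)*(-21) = -5 - 7 = -12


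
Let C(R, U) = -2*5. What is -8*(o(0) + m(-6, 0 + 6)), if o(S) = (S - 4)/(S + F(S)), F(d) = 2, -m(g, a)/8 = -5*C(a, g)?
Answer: 3216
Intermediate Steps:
C(R, U) = -10
m(g, a) = -400 (m(g, a) = -(-40)*(-10) = -8*50 = -400)
o(S) = (-4 + S)/(2 + S) (o(S) = (S - 4)/(S + 2) = (-4 + S)/(2 + S))
-8*(o(0) + m(-6, 0 + 6)) = -8*((-4 + 0)/(2 + 0) - 400) = -8*(-4/2 - 400) = -8*((1/2)*(-4) - 400) = -8*(-2 - 400) = -8*(-402) = 3216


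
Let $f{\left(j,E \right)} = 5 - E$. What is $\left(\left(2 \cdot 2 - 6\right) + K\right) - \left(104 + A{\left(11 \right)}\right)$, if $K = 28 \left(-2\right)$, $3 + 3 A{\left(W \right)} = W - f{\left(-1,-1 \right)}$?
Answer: $- \frac{488}{3} \approx -162.67$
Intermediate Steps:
$A{\left(W \right)} = -3 + \frac{W}{3}$ ($A{\left(W \right)} = -1 + \frac{W - \left(5 - -1\right)}{3} = -1 + \frac{W - \left(5 + 1\right)}{3} = -1 + \frac{W - 6}{3} = -1 + \frac{-6 + W}{3} = -1 + \left(-2 + \frac{W}{3}\right) = -3 + \frac{W}{3}$)
$K = -56$
$\left(\left(2 \cdot 2 - 6\right) + K\right) - \left(104 + A{\left(11 \right)}\right) = \left(\left(2 \cdot 2 - 6\right) - 56\right) - \left(101 + \frac{11}{3}\right) = \left(\left(4 - 6\right) - 56\right) - \frac{314}{3} = \left(-2 - 56\right) - \frac{314}{3} = -58 - \frac{314}{3} = - \frac{488}{3}$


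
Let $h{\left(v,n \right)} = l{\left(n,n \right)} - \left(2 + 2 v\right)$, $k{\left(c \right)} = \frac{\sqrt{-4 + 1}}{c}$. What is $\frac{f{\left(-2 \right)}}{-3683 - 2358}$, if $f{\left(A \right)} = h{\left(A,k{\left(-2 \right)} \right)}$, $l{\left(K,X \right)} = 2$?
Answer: $- \frac{4}{6041} \approx -0.00066214$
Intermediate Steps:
$k{\left(c \right)} = \frac{i \sqrt{3}}{c}$ ($k{\left(c \right)} = \frac{\sqrt{-3}}{c} = \frac{i \sqrt{3}}{c}$)
$h{\left(v,n \right)} = - 2 v$ ($h{\left(v,n \right)} = 2 - \left(2 + 2 v\right) = - 2 v$)
$f{\left(A \right)} = - 2 A$
$\frac{f{\left(-2 \right)}}{-3683 - 2358} = \frac{\left(-2\right) \left(-2\right)}{-3683 - 2358} = \frac{4}{-6041} = 4 \left(- \frac{1}{6041}\right) = - \frac{4}{6041}$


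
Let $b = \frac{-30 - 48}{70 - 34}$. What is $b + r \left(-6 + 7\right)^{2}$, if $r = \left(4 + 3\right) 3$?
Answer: $\frac{113}{6} \approx 18.833$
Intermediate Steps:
$r = 21$ ($r = 7 \cdot 3 = 21$)
$b = - \frac{13}{6}$ ($b = - \frac{78}{36} = \left(-78\right) \frac{1}{36} = - \frac{13}{6} \approx -2.1667$)
$b + r \left(-6 + 7\right)^{2} = - \frac{13}{6} + 21 \left(-6 + 7\right)^{2} = - \frac{13}{6} + 21 \cdot 1^{2} = - \frac{13}{6} + 21 \cdot 1 = - \frac{13}{6} + 21 = \frac{113}{6}$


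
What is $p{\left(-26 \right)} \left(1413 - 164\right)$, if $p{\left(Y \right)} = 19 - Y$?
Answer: $56205$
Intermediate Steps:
$p{\left(-26 \right)} \left(1413 - 164\right) = \left(19 - -26\right) \left(1413 - 164\right) = \left(19 + 26\right) 1249 = 45 \cdot 1249 = 56205$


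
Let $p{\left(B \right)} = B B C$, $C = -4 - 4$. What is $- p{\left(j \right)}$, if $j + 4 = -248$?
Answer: $508032$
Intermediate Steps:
$C = -8$
$j = -252$ ($j = -4 - 248 = -252$)
$p{\left(B \right)} = - 8 B^{2}$ ($p{\left(B \right)} = B B \left(-8\right) = B^{2} \left(-8\right) = - 8 B^{2}$)
$- p{\left(j \right)} = - \left(-8\right) \left(-252\right)^{2} = - \left(-8\right) 63504 = \left(-1\right) \left(-508032\right) = 508032$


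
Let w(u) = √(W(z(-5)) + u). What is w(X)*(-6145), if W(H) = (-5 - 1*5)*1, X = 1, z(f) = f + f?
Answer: -18435*I ≈ -18435.0*I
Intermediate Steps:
z(f) = 2*f
W(H) = -10 (W(H) = (-5 - 5)*1 = -10*1 = -10)
w(u) = √(-10 + u)
w(X)*(-6145) = √(-10 + 1)*(-6145) = √(-9)*(-6145) = (3*I)*(-6145) = -18435*I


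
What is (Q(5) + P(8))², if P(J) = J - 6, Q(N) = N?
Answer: 49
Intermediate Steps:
P(J) = -6 + J
(Q(5) + P(8))² = (5 + (-6 + 8))² = (5 + 2)² = 7² = 49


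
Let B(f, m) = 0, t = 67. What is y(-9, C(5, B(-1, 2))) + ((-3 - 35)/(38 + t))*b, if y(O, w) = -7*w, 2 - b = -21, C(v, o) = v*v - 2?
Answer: -17779/105 ≈ -169.32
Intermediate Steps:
C(v, o) = -2 + v² (C(v, o) = v² - 2 = -2 + v²)
b = 23 (b = 2 - 1*(-21) = 2 + 21 = 23)
y(-9, C(5, B(-1, 2))) + ((-3 - 35)/(38 + t))*b = -7*(-2 + 5²) + ((-3 - 35)/(38 + 67))*23 = -7*(-2 + 25) - 38/105*23 = -7*23 - 38*1/105*23 = -161 - 38/105*23 = -161 - 874/105 = -17779/105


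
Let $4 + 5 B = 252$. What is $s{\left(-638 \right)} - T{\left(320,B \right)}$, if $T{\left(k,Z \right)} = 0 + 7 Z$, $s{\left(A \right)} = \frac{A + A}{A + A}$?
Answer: $- \frac{1731}{5} \approx -346.2$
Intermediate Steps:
$B = \frac{248}{5}$ ($B = - \frac{4}{5} + \frac{1}{5} \cdot 252 = - \frac{4}{5} + \frac{252}{5} = \frac{248}{5} \approx 49.6$)
$s{\left(A \right)} = 1$ ($s{\left(A \right)} = \frac{2 A}{2 A} = 2 A \frac{1}{2 A} = 1$)
$T{\left(k,Z \right)} = 7 Z$
$s{\left(-638 \right)} - T{\left(320,B \right)} = 1 - 7 \cdot \frac{248}{5} = 1 - \frac{1736}{5} = - \frac{1731}{5}$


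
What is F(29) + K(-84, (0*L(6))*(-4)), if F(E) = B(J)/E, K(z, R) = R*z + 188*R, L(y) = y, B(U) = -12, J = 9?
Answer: -12/29 ≈ -0.41379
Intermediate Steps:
K(z, R) = 188*R + R*z
F(E) = -12/E
F(29) + K(-84, (0*L(6))*(-4)) = -12/29 + ((0*6)*(-4))*(188 - 84) = -12*1/29 + (0*(-4))*104 = -12/29 + 0*104 = -12/29 + 0 = -12/29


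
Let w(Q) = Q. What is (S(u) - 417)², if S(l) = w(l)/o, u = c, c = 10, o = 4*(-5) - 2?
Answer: 21086464/121 ≈ 1.7427e+5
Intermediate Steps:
o = -22 (o = -20 - 2 = -22)
u = 10
S(l) = -l/22 (S(l) = l/(-22) = l*(-1/22) = -l/22)
(S(u) - 417)² = (-1/22*10 - 417)² = (-5/11 - 417)² = (-4592/11)² = 21086464/121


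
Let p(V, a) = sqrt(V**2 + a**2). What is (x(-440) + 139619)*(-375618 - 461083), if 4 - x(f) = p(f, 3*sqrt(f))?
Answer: -116822703723 + 1673402*sqrt(47410) ≈ -1.1646e+11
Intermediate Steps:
x(f) = 4 - sqrt(f**2 + 9*f) (x(f) = 4 - sqrt(f**2 + (3*sqrt(f))**2) = 4 - sqrt(f**2 + 9*f))
(x(-440) + 139619)*(-375618 - 461083) = ((4 - sqrt(-440*(9 - 440))) + 139619)*(-375618 - 461083) = ((4 - sqrt(-440*(-431))) + 139619)*(-836701) = ((4 - sqrt(189640)) + 139619)*(-836701) = ((4 - 2*sqrt(47410)) + 139619)*(-836701) = (139623 - 2*sqrt(47410))*(-836701) = -116822703723 + 1673402*sqrt(47410)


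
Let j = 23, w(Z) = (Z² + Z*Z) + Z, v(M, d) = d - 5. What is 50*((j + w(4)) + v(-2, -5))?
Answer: 2450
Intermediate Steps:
v(M, d) = -5 + d
w(Z) = Z + 2*Z² (w(Z) = (Z² + Z²) + Z = 2*Z² + Z = Z + 2*Z²)
50*((j + w(4)) + v(-2, -5)) = 50*((23 + 4*(1 + 2*4)) + (-5 - 5)) = 50*((23 + 4*(1 + 8)) - 10) = 50*((23 + 4*9) - 10) = 50*((23 + 36) - 10) = 50*(59 - 10) = 50*49 = 2450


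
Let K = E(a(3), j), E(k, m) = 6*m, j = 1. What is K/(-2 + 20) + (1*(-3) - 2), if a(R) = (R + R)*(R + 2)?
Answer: -14/3 ≈ -4.6667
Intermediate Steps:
a(R) = 2*R*(2 + R) (a(R) = (2*R)*(2 + R) = 2*R*(2 + R))
K = 6 (K = 6*1 = 6)
K/(-2 + 20) + (1*(-3) - 2) = 6/(-2 + 20) + (1*(-3) - 2) = 6/18 + (-3 - 2) = 6*(1/18) - 5 = 1/3 - 5 = -14/3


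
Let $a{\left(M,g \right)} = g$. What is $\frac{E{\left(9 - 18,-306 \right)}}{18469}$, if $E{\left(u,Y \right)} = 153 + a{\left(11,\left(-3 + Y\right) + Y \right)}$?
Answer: $- \frac{42}{1679} \approx -0.025015$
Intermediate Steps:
$E{\left(u,Y \right)} = 150 + 2 Y$ ($E{\left(u,Y \right)} = 153 + \left(\left(-3 + Y\right) + Y\right) = 153 + \left(-3 + 2 Y\right) = 150 + 2 Y$)
$\frac{E{\left(9 - 18,-306 \right)}}{18469} = \frac{150 + 2 \left(-306\right)}{18469} = \left(150 - 612\right) \frac{1}{18469} = \left(-462\right) \frac{1}{18469} = - \frac{42}{1679}$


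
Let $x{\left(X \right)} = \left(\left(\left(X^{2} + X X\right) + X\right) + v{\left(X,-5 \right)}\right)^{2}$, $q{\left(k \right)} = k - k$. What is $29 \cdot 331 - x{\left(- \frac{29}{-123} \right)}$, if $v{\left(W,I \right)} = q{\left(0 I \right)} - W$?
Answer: $\frac{2197080037835}{228886641} \approx 9599.0$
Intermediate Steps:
$q{\left(k \right)} = 0$
$v{\left(W,I \right)} = - W$ ($v{\left(W,I \right)} = 0 - W = - W$)
$x{\left(X \right)} = 4 X^{4}$ ($x{\left(X \right)} = \left(\left(\left(X^{2} + X X\right) + X\right) - X\right)^{2} = \left(\left(\left(X^{2} + X^{2}\right) + X\right) - X\right)^{2} = \left(\left(2 X^{2} + X\right) - X\right)^{2} = \left(\left(X + 2 X^{2}\right) - X\right)^{2} = \left(2 X^{2}\right)^{2} = 4 X^{4}$)
$29 \cdot 331 - x{\left(- \frac{29}{-123} \right)} = 29 \cdot 331 - 4 \left(- \frac{29}{-123}\right)^{4} = 9599 - 4 \left(\left(-29\right) \left(- \frac{1}{123}\right)\right)^{4} = 9599 - 4 \left(\frac{29}{123}\right)^{4} = 9599 - 4 \cdot \frac{707281}{228886641} = 9599 - \frac{2829124}{228886641} = \frac{2197080037835}{228886641}$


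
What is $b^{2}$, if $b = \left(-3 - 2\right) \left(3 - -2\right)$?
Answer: $625$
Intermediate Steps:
$b = -25$ ($b = - 5 \left(3 + 2\right) = \left(-5\right) 5 = -25$)
$b^{2} = \left(-25\right)^{2} = 625$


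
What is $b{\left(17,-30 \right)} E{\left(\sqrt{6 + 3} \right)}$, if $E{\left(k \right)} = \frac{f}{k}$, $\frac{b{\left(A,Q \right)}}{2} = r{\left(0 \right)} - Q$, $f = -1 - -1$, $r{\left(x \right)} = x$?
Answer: $0$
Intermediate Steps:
$f = 0$ ($f = -1 + 1 = 0$)
$b{\left(A,Q \right)} = - 2 Q$ ($b{\left(A,Q \right)} = 2 \left(0 - Q\right) = 2 \left(- Q\right) = - 2 Q$)
$E{\left(k \right)} = 0$ ($E{\left(k \right)} = \frac{0}{k} = 0$)
$b{\left(17,-30 \right)} E{\left(\sqrt{6 + 3} \right)} = \left(-2\right) \left(-30\right) 0 = 60 \cdot 0 = 0$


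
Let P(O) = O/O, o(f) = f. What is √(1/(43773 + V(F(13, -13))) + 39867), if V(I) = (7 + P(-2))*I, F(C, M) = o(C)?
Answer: 2*√19187898695930/43877 ≈ 199.67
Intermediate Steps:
P(O) = 1
F(C, M) = C
V(I) = 8*I (V(I) = (7 + 1)*I = 8*I)
√(1/(43773 + V(F(13, -13))) + 39867) = √(1/(43773 + 8*13) + 39867) = √(1/(43773 + 104) + 39867) = √(1/43877 + 39867) = √(1749244360/43877) = 2*√19187898695930/43877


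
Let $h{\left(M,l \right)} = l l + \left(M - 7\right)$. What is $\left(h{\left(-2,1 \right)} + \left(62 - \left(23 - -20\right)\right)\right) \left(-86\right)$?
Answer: $-946$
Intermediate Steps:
$h{\left(M,l \right)} = -7 + M + l^{2}$ ($h{\left(M,l \right)} = l^{2} + \left(M - 7\right) = l^{2} + \left(-7 + M\right) = -7 + M + l^{2}$)
$\left(h{\left(-2,1 \right)} + \left(62 - \left(23 - -20\right)\right)\right) \left(-86\right) = \left(\left(-7 - 2 + 1^{2}\right) + \left(62 - \left(23 - -20\right)\right)\right) \left(-86\right) = \left(\left(-7 - 2 + 1\right) + \left(62 - \left(23 + 20\right)\right)\right) \left(-86\right) = \left(-8 + \left(62 - 43\right)\right) \left(-86\right) = \left(-8 + 19\right) \left(-86\right) = 11 \left(-86\right) = -946$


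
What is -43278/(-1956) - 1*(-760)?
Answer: 254973/326 ≈ 782.13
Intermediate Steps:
-43278/(-1956) - 1*(-760) = -43278*(-1/1956) + 760 = 7213/326 + 760 = 254973/326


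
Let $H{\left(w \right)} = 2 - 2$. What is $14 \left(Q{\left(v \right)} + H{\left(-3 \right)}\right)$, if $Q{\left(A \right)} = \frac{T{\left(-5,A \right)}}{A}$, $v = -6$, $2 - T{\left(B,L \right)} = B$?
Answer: $- \frac{49}{3} \approx -16.333$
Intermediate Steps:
$T{\left(B,L \right)} = 2 - B$
$H{\left(w \right)} = 0$ ($H{\left(w \right)} = 2 - 2 = 0$)
$Q{\left(A \right)} = \frac{7}{A}$ ($Q{\left(A \right)} = \frac{2 - -5}{A} = \frac{2 + 5}{A} = \frac{7}{A}$)
$14 \left(Q{\left(v \right)} + H{\left(-3 \right)}\right) = 14 \left(\frac{7}{-6} + 0\right) = 14 \left(7 \left(- \frac{1}{6}\right) + 0\right) = 14 \left(- \frac{7}{6} + 0\right) = 14 \left(- \frac{7}{6}\right) = - \frac{49}{3}$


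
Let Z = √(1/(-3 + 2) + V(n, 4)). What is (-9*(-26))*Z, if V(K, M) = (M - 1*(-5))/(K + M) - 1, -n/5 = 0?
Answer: 117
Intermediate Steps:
n = 0 (n = -5*0 = 0)
V(K, M) = -1 + (5 + M)/(K + M) (V(K, M) = (M + 5)/(K + M) - 1 = (5 + M)/(K + M) - 1 = -1 + (5 + M)/(K + M))
Z = ½ (Z = √(1/(-3 + 2) + (5 - 1*0)/(0 + 4)) = √(1/(-1) + (5 + 0)/4) = √(-1 + (¼)*5) = √(-1 + 5/4) = √(¼) = ½ ≈ 0.50000)
(-9*(-26))*Z = -9*(-26)*(½) = 234*(½) = 117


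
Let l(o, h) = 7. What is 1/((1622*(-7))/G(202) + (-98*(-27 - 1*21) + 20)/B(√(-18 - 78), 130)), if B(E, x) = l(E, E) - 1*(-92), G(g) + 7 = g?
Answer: -6435/67622 ≈ -0.095161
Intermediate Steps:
G(g) = -7 + g
B(E, x) = 99 (B(E, x) = 7 - 1*(-92) = 7 + 92 = 99)
1/((1622*(-7))/G(202) + (-98*(-27 - 1*21) + 20)/B(√(-18 - 78), 130)) = 1/((1622*(-7))/(-7 + 202) + (-98*(-27 - 1*21) + 20)/99) = 1/(-11354/195 + (-98*(-27 - 21) + 20)*(1/99)) = 1/(-11354*1/195 + (-98*(-48) + 20)*(1/99)) = 1/(-11354/195 + (4704 + 20)*(1/99)) = 1/(-11354/195 + 4724*(1/99)) = 1/(-11354/195 + 4724/99) = 1/(-67622/6435) = -6435/67622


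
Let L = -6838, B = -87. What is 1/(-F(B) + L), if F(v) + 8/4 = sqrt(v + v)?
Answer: I/(sqrt(174) - 6836*I) ≈ -0.00014628 + 2.8227e-7*I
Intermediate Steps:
F(v) = -2 + sqrt(2)*sqrt(v) (F(v) = -2 + sqrt(v + v) = -2 + sqrt(2*v) = -2 + sqrt(2)*sqrt(v))
1/(-F(B) + L) = 1/(-(-2 + sqrt(2)*sqrt(-87)) - 6838) = 1/(-(-2 + sqrt(2)*(I*sqrt(87))) - 6838) = 1/(-(-2 + I*sqrt(174)) - 6838) = 1/((2 - I*sqrt(174)) - 6838) = 1/(-6836 - I*sqrt(174))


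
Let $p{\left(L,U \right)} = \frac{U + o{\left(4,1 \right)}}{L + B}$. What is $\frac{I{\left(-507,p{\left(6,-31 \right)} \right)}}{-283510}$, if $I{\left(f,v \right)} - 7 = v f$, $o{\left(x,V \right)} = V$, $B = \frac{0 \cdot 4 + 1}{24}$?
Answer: $- \frac{73211}{8221790} \approx -0.0089045$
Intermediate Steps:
$B = \frac{1}{24}$ ($B = \left(0 + 1\right) \frac{1}{24} = 1 \cdot \frac{1}{24} = \frac{1}{24} \approx 0.041667$)
$p{\left(L,U \right)} = \frac{1 + U}{\frac{1}{24} + L}$ ($p{\left(L,U \right)} = \frac{U + 1}{L + \frac{1}{24}} = \frac{1 + U}{\frac{1}{24} + L}$)
$I{\left(f,v \right)} = 7 + f v$ ($I{\left(f,v \right)} = 7 + v f = 7 + f v$)
$\frac{I{\left(-507,p{\left(6,-31 \right)} \right)}}{-283510} = \frac{7 - 507 \frac{24 \left(1 - 31\right)}{1 + 24 \cdot 6}}{-283510} = \left(7 - 507 \cdot 24 \frac{1}{1 + 144} \left(-30\right)\right) \left(- \frac{1}{283510}\right) = \left(7 - 507 \cdot 24 \cdot \frac{1}{145} \left(-30\right)\right) \left(- \frac{1}{283510}\right) = \left(7 - - \frac{73008}{29}\right) \left(- \frac{1}{283510}\right) = \left(7 + \frac{73008}{29}\right) \left(- \frac{1}{283510}\right) = \frac{73211}{29} \left(- \frac{1}{283510}\right) = - \frac{73211}{8221790}$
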